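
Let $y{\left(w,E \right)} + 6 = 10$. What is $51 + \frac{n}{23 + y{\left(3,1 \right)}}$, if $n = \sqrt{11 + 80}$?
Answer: $51 + \frac{\sqrt{91}}{27} \approx 51.353$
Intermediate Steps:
$n = \sqrt{91} \approx 9.5394$
$y{\left(w,E \right)} = 4$ ($y{\left(w,E \right)} = -6 + 10 = 4$)
$51 + \frac{n}{23 + y{\left(3,1 \right)}} = 51 + \frac{\sqrt{91}}{23 + 4} = 51 + \frac{\sqrt{91}}{27}$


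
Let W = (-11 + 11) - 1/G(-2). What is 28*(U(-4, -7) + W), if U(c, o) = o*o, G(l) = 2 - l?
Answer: 1365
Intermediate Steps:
U(c, o) = o**2
W = -1/4 (W = (-11 + 11) - 1/(2 - 1*(-2)) = 0 - 1/(2 + 2) = 0 - 1/4 = -1/4 ≈ -0.25000)
28*(U(-4, -7) + W) = 28*((-7)**2 - 1/4) = 28*(49 - 1/4) = 28*(195/4) = 1365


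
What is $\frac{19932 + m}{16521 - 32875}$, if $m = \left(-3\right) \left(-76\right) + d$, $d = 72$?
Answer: $- \frac{10116}{8177} \approx -1.2371$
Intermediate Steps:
$m = 300$ ($m = \left(-3\right) \left(-76\right) + 72 = 228 + 72 = 300$)
$\frac{19932 + m}{16521 - 32875} = \frac{19932 + 300}{16521 - 32875} = \frac{20232}{-16354} = 20232 \left(- \frac{1}{16354}\right) = - \frac{10116}{8177}$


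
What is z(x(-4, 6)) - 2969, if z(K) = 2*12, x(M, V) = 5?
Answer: -2945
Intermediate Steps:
z(K) = 24
z(x(-4, 6)) - 2969 = 24 - 2969 = -2945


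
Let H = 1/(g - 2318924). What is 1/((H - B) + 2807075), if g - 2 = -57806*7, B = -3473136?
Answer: 2723564/17104556592003 ≈ 1.5923e-7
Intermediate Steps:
g = -404640 (g = 2 - 57806*7 = 2 - 404642 = -404640)
H = -1/2723564 (H = 1/(-404640 - 2318924) = 1/(-2723564) = -1/2723564 ≈ -3.6717e-7)
1/((H - B) + 2807075) = 1/((-1/2723564 - 1*(-3473136)) + 2807075) = 1/((-1/2723564 + 3473136) + 2807075) = 1/(9459308176703/2723564 + 2807075) = 1/(17104556592003/2723564) = 2723564/17104556592003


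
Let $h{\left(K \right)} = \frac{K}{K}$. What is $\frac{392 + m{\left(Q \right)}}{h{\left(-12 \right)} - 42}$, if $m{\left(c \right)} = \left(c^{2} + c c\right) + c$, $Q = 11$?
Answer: $- \frac{645}{41} \approx -15.732$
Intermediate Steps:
$h{\left(K \right)} = 1$
$m{\left(c \right)} = c + 2 c^{2}$ ($m{\left(c \right)} = \left(c^{2} + c^{2}\right) + c = 2 c^{2} + c = c + 2 c^{2}$)
$\frac{392 + m{\left(Q \right)}}{h{\left(-12 \right)} - 42} = \frac{392 + 11 \left(1 + 2 \cdot 11\right)}{1 - 42} = \frac{392 + 11 \left(1 + 22\right)}{-41} = \left(392 + 11 \cdot 23\right) \left(- \frac{1}{41}\right) = \left(392 + 253\right) \left(- \frac{1}{41}\right) = 645 \left(- \frac{1}{41}\right) = - \frac{645}{41}$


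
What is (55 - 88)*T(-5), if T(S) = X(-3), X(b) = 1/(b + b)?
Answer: 11/2 ≈ 5.5000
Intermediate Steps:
X(b) = 1/(2*b)
T(S) = -⅙ (T(S) = (½)/(-3) = (½)*(-⅓) = -⅙)
(55 - 88)*T(-5) = (55 - 88)*(-⅙) = -33*(-⅙) = 11/2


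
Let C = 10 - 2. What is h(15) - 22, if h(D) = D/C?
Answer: -161/8 ≈ -20.125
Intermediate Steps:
C = 8
h(D) = D/8
h(15) - 22 = (1/8)*15 - 22 = 15/8 - 22 = -161/8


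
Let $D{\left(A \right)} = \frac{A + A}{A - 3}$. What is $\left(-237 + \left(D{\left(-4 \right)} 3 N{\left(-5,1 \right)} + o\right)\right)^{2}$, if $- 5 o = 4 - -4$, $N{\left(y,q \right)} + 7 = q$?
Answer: $\frac{82283041}{1225} \approx 67170.0$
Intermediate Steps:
$D{\left(A \right)} = \frac{2 A}{-3 + A}$
$N{\left(y,q \right)} = -7 + q$
$o = - \frac{8}{5}$ ($o = - \frac{4 - -4}{5} = - \frac{4 + 4}{5} = \left(- \frac{1}{5}\right) 8 = - \frac{8}{5} \approx -1.6$)
$\left(-237 + \left(D{\left(-4 \right)} 3 N{\left(-5,1 \right)} + o\right)\right)^{2} = \left(-237 + \left(2 \left(-4\right) \frac{1}{-3 - 4} \cdot 3 \left(-7 + 1\right) - \frac{8}{5}\right)\right)^{2} = \left(-237 + \left(2 \left(-4\right) \frac{1}{-7} \cdot 3 \left(-6\right) - \frac{8}{5}\right)\right)^{2} = \left(-237 + \left(2 \left(-4\right) \left(- \frac{1}{7}\right) \left(-18\right) - \frac{8}{5}\right)\right)^{2} = \left(-237 + \left(\frac{8}{7} \left(-18\right) - \frac{8}{5}\right)\right)^{2} = \left(-237 - \frac{776}{35}\right)^{2} = \left(- \frac{9071}{35}\right)^{2} = \frac{82283041}{1225}$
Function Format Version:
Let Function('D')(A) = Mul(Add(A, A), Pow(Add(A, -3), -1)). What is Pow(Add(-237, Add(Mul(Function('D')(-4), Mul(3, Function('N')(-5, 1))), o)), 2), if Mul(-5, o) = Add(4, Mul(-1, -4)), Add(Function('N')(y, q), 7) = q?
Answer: Rational(82283041, 1225) ≈ 67170.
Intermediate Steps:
Function('D')(A) = Mul(2, A, Pow(Add(-3, A), -1)) (Function('D')(A) = Mul(Mul(2, A), Pow(Add(-3, A), -1)) = Mul(2, A, Pow(Add(-3, A), -1)))
Function('N')(y, q) = Add(-7, q)
o = Rational(-8, 5) (o = Mul(Rational(-1, 5), Add(4, Mul(-1, -4))) = Mul(Rational(-1, 5), Add(4, 4)) = Mul(Rational(-1, 5), 8) = Rational(-8, 5) ≈ -1.6000)
Pow(Add(-237, Add(Mul(Function('D')(-4), Mul(3, Function('N')(-5, 1))), o)), 2) = Pow(Add(-237, Add(Mul(Mul(2, -4, Pow(Add(-3, -4), -1)), Mul(3, Add(-7, 1))), Rational(-8, 5))), 2) = Pow(Add(-237, Add(Mul(Mul(2, -4, Pow(-7, -1)), Mul(3, -6)), Rational(-8, 5))), 2) = Pow(Add(-237, Add(Mul(Mul(2, -4, Rational(-1, 7)), -18), Rational(-8, 5))), 2) = Pow(Add(-237, Add(Mul(Rational(8, 7), -18), Rational(-8, 5))), 2) = Pow(Add(-237, Add(Rational(-144, 7), Rational(-8, 5))), 2) = Pow(Add(-237, Rational(-776, 35)), 2) = Pow(Rational(-9071, 35), 2) = Rational(82283041, 1225)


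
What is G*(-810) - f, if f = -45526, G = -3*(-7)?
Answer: 28516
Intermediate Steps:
G = 21
G*(-810) - f = 21*(-810) - 1*(-45526) = -17010 + 45526 = 28516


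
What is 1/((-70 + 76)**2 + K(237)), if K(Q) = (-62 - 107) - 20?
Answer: -1/153 ≈ -0.0065359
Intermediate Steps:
K(Q) = -189 (K(Q) = -169 - 20 = -189)
1/((-70 + 76)**2 + K(237)) = 1/((-70 + 76)**2 - 189) = 1/(6**2 - 189) = 1/(36 - 189) = 1/(-153) = -1/153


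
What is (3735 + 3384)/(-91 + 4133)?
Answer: 7119/4042 ≈ 1.7613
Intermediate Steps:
(3735 + 3384)/(-91 + 4133) = 7119/4042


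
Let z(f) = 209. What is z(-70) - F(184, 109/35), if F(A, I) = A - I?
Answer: 984/35 ≈ 28.114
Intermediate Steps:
z(-70) - F(184, 109/35) = 209 - (184 - 109/35) = 209 - 1*6331/35 = 209 - 6331/35 = 984/35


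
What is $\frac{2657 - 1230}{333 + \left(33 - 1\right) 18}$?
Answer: $\frac{1427}{909} \approx 1.5699$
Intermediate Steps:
$\frac{2657 - 1230}{333 + \left(33 - 1\right) 18} = \frac{1427}{333 + 32 \cdot 18} = \frac{1427}{333 + 576} = \frac{1427}{909}$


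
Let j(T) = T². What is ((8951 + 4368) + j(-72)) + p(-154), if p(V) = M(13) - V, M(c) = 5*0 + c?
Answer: 18670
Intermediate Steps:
M(c) = c (M(c) = 0 + c = c)
p(V) = 13 - V
((8951 + 4368) + j(-72)) + p(-154) = ((8951 + 4368) + (-72)²) + (13 - 1*(-154)) = (13319 + 5184) + (13 + 154) = 18503 + 167 = 18670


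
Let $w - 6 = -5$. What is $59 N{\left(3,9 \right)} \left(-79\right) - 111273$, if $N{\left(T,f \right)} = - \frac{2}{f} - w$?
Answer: $- \frac{950186}{9} \approx -1.0558 \cdot 10^{5}$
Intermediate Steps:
$w = 1$ ($w = 6 - 5 = 1$)
$N{\left(T,f \right)} = -1 - \frac{2}{f}$ ($N{\left(T,f \right)} = - \frac{2}{f} - 1 = -1 - \frac{2}{f}$)
$59 N{\left(3,9 \right)} \left(-79\right) - 111273 = 59 \frac{-2 - 9}{9} \left(-79\right) - 111273 = 59 \cdot \frac{1}{9} \left(-11\right) \left(-79\right) - 111273 = 59 \left(- \frac{11}{9}\right) \left(-79\right) - 111273 = \left(- \frac{649}{9}\right) \left(-79\right) - 111273 = \frac{51271}{9} - 111273 = - \frac{950186}{9}$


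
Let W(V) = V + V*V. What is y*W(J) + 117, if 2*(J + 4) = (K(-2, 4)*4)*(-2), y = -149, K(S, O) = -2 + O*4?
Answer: -527343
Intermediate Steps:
K(S, O) = -2 + 4*O
J = -60 (J = -4 + (((-2 + 4*4)*4)*(-2))/2 = -4 + (((-2 + 16)*4)*(-2))/2 = -4 + ((14*4)*(-2))/2 = -4 + (56*(-2))/2 = -4 + (½)*(-112) = -4 - 56 = -60)
W(V) = V + V²
y*W(J) + 117 = -(-8940)*(1 - 60) + 117 = -(-8940)*(-59) + 117 = -149*3540 + 117 = -527460 + 117 = -527343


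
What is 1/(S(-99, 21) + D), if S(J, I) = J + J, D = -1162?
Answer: -1/1360 ≈ -0.00073529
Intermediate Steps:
S(J, I) = 2*J
1/(S(-99, 21) + D) = 1/(2*(-99) - 1162) = 1/(-198 - 1162) = 1/(-1360) = -1/1360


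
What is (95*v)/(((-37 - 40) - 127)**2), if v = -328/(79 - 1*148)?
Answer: 3895/358938 ≈ 0.010851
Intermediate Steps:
v = 328/69 (v = -328/(79 - 148) = -328/(-69) = -328*(-1/69) = 328/69 ≈ 4.7536)
(95*v)/(((-37 - 40) - 127)**2) = (95*(328/69))/(((-37 - 40) - 127)**2) = 31160/(69*((-77 - 127)**2)) = 31160/(69*((-204)**2)) = (31160/69)/41616 = (31160/69)*(1/41616) = 3895/358938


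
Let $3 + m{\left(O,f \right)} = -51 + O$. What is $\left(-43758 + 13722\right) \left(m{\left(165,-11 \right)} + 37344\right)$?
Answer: $-1124998380$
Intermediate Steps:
$m{\left(O,f \right)} = -54 + O$ ($m{\left(O,f \right)} = -3 + \left(-51 + O\right) = -54 + O$)
$\left(-43758 + 13722\right) \left(m{\left(165,-11 \right)} + 37344\right) = \left(-43758 + 13722\right) \left(\left(-54 + 165\right) + 37344\right) = - 30036 \left(111 + 37344\right) = \left(-30036\right) 37455 = -1124998380$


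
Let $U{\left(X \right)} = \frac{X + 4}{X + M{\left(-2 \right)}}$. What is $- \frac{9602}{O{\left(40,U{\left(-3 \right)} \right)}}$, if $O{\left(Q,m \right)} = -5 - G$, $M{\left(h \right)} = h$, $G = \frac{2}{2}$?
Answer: $\frac{4801}{3} \approx 1600.3$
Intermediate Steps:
$G = 1$ ($G = 2 \cdot \frac{1}{2} = 1$)
$U{\left(X \right)} = \frac{4 + X}{-2 + X}$ ($U{\left(X \right)} = \frac{X + 4}{X - 2} = \frac{4 + X}{-2 + X}$)
$O{\left(Q,m \right)} = -6$ ($O{\left(Q,m \right)} = -5 - 1 = -6$)
$- \frac{9602}{O{\left(40,U{\left(-3 \right)} \right)}} = - \frac{9602}{-6} = \left(-9602\right) \left(- \frac{1}{6}\right) = \frac{4801}{3}$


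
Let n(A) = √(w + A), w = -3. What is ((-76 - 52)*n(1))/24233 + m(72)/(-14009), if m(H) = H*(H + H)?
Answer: -10368/14009 - 128*I*√2/24233 ≈ -0.7401 - 0.00747*I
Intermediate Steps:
m(H) = 2*H² (m(H) = H*(2*H) = 2*H²)
n(A) = √(-3 + A)
((-76 - 52)*n(1))/24233 + m(72)/(-14009) = ((-76 - 52)*√(-3 + 1))/24233 + (2*72²)/(-14009) = -128*I*√2*(1/24233) + (2*5184)*(-1/14009) = -128*I*√2*(1/24233) + 10368*(-1/14009) = -128*I*√2*(1/24233) - 10368/14009 = -128*I*√2/24233 - 10368/14009 = -10368/14009 - 128*I*√2/24233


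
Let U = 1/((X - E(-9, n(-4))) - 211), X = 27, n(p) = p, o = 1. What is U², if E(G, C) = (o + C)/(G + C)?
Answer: 169/5736025 ≈ 2.9463e-5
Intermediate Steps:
E(G, C) = (1 + C)/(C + G) (E(G, C) = (1 + C)/(G + C) = (1 + C)/(C + G))
U = -13/2395 (U = 1/((27 - (1 - 4)/(-4 - 9)) - 211) = 1/((27 - (-3)/(-13)) - 211) = 1/((27 - (-1)*(-3)/13) - 211) = 1/((27 - 1*3/13) - 211) = 1/((27 - 3/13) - 211) = 1/(348/13 - 211) = 1/(-2395/13) = -13/2395 ≈ -0.0054280)
U² = (-13/2395)² = 169/5736025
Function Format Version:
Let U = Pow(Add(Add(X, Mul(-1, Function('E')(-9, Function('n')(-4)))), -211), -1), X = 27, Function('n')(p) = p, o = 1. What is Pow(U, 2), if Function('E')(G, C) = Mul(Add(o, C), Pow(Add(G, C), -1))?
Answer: Rational(169, 5736025) ≈ 2.9463e-5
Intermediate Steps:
Function('E')(G, C) = Mul(Pow(Add(C, G), -1), Add(1, C)) (Function('E')(G, C) = Mul(Add(1, C), Pow(Add(G, C), -1)) = Mul(Add(1, C), Pow(Add(C, G), -1)) = Mul(Pow(Add(C, G), -1), Add(1, C)))
U = Rational(-13, 2395) (U = Pow(Add(Add(27, Mul(-1, Mul(Pow(Add(-4, -9), -1), Add(1, -4)))), -211), -1) = Pow(Add(Add(27, Mul(-1, Mul(Pow(-13, -1), -3))), -211), -1) = Pow(Add(Add(27, Mul(-1, Mul(Rational(-1, 13), -3))), -211), -1) = Pow(Add(Add(27, Mul(-1, Rational(3, 13))), -211), -1) = Pow(Add(Add(27, Rational(-3, 13)), -211), -1) = Pow(Add(Rational(348, 13), -211), -1) = Pow(Rational(-2395, 13), -1) = Rational(-13, 2395) ≈ -0.0054280)
Pow(U, 2) = Pow(Rational(-13, 2395), 2) = Rational(169, 5736025)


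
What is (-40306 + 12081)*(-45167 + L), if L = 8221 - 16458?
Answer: 1507327900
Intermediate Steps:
L = -8237
(-40306 + 12081)*(-45167 + L) = (-40306 + 12081)*(-45167 - 8237) = -28225*(-53404) = 1507327900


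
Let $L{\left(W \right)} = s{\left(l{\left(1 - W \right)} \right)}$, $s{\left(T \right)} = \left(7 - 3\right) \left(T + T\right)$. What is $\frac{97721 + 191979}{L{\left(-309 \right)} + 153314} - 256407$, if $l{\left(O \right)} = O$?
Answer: $- \frac{19973191229}{77897} \approx -2.5641 \cdot 10^{5}$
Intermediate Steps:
$s{\left(T \right)} = 8 T$ ($s{\left(T \right)} = 4 \cdot 2 T = 8 T$)
$L{\left(W \right)} = 8 - 8 W$ ($L{\left(W \right)} = 8 \left(1 - W\right) = 8 - 8 W$)
$\frac{97721 + 191979}{L{\left(-309 \right)} + 153314} - 256407 = \frac{97721 + 191979}{\left(8 - -2472\right) + 153314} - 256407 = \frac{289700}{\left(8 + 2472\right) + 153314} - 256407 = \frac{289700}{2480 + 153314} - 256407 = \frac{289700}{155794} - 256407 = 289700 \cdot \frac{1}{155794} - 256407 = \frac{144850}{77897} - 256407 = - \frac{19973191229}{77897}$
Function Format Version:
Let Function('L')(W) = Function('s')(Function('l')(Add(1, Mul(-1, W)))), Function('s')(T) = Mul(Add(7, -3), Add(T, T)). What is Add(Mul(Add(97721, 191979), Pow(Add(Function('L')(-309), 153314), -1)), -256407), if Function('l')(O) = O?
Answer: Rational(-19973191229, 77897) ≈ -2.5641e+5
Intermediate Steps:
Function('s')(T) = Mul(8, T) (Function('s')(T) = Mul(4, Mul(2, T)) = Mul(8, T))
Function('L')(W) = Add(8, Mul(-8, W)) (Function('L')(W) = Mul(8, Add(1, Mul(-1, W))) = Add(8, Mul(-8, W)))
Add(Mul(Add(97721, 191979), Pow(Add(Function('L')(-309), 153314), -1)), -256407) = Add(Mul(Add(97721, 191979), Pow(Add(Add(8, Mul(-8, -309)), 153314), -1)), -256407) = Add(Mul(289700, Pow(Add(Add(8, 2472), 153314), -1)), -256407) = Add(Mul(289700, Pow(Add(2480, 153314), -1)), -256407) = Add(Mul(289700, Pow(155794, -1)), -256407) = Add(Mul(289700, Rational(1, 155794)), -256407) = Add(Rational(144850, 77897), -256407) = Rational(-19973191229, 77897)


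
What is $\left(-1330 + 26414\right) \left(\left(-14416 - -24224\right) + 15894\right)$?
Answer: $644708968$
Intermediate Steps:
$\left(-1330 + 26414\right) \left(\left(-14416 - -24224\right) + 15894\right) = 25084 \left(\left(-14416 + 24224\right) + 15894\right) = 25084 \left(9808 + 15894\right) = 25084 \cdot 25702 = 644708968$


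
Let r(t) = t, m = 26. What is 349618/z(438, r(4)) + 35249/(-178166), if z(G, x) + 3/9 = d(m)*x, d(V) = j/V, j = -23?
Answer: -2429316905531/26903066 ≈ -90299.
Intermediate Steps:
d(V) = -23/V
z(G, x) = -⅓ - 23*x/26 (z(G, x) = -⅓ + (-23/26)*x = -⅓ + (-23*1/26)*x = -⅓ - 23*x/26)
349618/z(438, r(4)) + 35249/(-178166) = 349618/(-⅓ - 23/26*4) + 35249/(-178166) = 349618/(-⅓ - 46/13) + 35249*(-1/178166) = 349618/(-151/39) - 35249/178166 = 349618*(-39/151) - 35249/178166 = -13635102/151 - 35249/178166 = -2429316905531/26903066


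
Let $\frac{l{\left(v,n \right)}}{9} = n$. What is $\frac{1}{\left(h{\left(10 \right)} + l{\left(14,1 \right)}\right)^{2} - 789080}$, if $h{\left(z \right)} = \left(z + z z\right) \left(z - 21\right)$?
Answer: $\frac{1}{653321} \approx 1.5306 \cdot 10^{-6}$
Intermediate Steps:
$l{\left(v,n \right)} = 9 n$
$h{\left(z \right)} = \left(-21 + z\right) \left(z + z^{2}\right)$ ($h{\left(z \right)} = \left(z + z^{2}\right) \left(-21 + z\right) = \left(-21 + z\right) \left(z + z^{2}\right)$)
$\frac{1}{\left(h{\left(10 \right)} + l{\left(14,1 \right)}\right)^{2} - 789080} = \frac{1}{\left(10 \left(-21 + 10^{2} - 200\right) + 9 \cdot 1\right)^{2} - 789080} = \frac{1}{\left(10 \left(-21 + 100 - 200\right) + 9\right)^{2} - 789080} = \frac{1}{\left(10 \left(-121\right) + 9\right)^{2} - 789080} = \frac{1}{\left(-1210 + 9\right)^{2} - 789080} = \frac{1}{\left(-1201\right)^{2} - 789080} = \frac{1}{1442401 - 789080} = \frac{1}{653321}$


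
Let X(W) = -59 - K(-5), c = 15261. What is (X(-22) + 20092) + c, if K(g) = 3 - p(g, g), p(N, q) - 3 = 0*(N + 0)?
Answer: 35294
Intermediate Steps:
p(N, q) = 3 (p(N, q) = 3 + 0*(N + 0) = 3 + 0*N = 3 + 0 = 3)
K(g) = 0 (K(g) = 3 - 1*3 = 3 - 3 = 0)
X(W) = -59 (X(W) = -59 - 1*0 = -59 + 0 = -59)
(X(-22) + 20092) + c = (-59 + 20092) + 15261 = 20033 + 15261 = 35294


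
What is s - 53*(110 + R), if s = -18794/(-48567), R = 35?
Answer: -373218601/48567 ≈ -7684.6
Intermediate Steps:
s = 18794/48567 (s = -18794*(-1/48567) = 18794/48567 ≈ 0.38697)
s - 53*(110 + R) = 18794/48567 - 53*(110 + 35) = 18794/48567 - 53*145 = 18794/48567 - 1*7685 = 18794/48567 - 7685 = -373218601/48567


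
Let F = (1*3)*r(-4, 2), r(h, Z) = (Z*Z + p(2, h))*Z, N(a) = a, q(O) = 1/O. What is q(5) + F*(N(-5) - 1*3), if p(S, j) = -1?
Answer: -719/5 ≈ -143.80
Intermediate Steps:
r(h, Z) = Z*(-1 + Z²) (r(h, Z) = (Z*Z - 1)*Z = (Z² - 1)*Z = (-1 + Z²)*Z = Z*(-1 + Z²))
F = 18 (F = (1*3)*(2³ - 1*2) = 3*(8 - 2) = 3*6 = 18)
q(5) + F*(N(-5) - 1*3) = 1/5 + 18*(-5 - 1*3) = ⅕ + 18*(-5 - 3) = ⅕ + 18*(-8) = ⅕ - 144 = -719/5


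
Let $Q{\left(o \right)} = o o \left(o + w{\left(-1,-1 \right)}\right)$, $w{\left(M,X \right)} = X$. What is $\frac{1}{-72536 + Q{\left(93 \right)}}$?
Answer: $\frac{1}{723172} \approx 1.3828 \cdot 10^{-6}$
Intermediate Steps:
$Q{\left(o \right)} = o^{2} \left(-1 + o\right)$ ($Q{\left(o \right)} = o o \left(o - 1\right) = o^{2} \left(-1 + o\right)$)
$\frac{1}{-72536 + Q{\left(93 \right)}} = \frac{1}{-72536 + 93^{2} \left(-1 + 93\right)} = \frac{1}{-72536 + 8649 \cdot 92} = \frac{1}{-72536 + 795708} = \frac{1}{723172}$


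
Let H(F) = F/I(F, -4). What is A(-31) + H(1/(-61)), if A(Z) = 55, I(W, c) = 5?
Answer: 16774/305 ≈ 54.997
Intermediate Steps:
H(F) = F/5
A(-31) + H(1/(-61)) = 55 + (⅕)/(-61) = 55 + (⅕)*(-1/61) = 55 - 1/305 = 16774/305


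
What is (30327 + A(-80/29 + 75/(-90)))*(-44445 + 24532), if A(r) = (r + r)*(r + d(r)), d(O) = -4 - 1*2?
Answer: -9162633427163/15138 ≈ -6.0527e+8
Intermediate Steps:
d(O) = -6 (d(O) = -4 - 2 = -6)
A(r) = 2*r*(-6 + r) (A(r) = (r + r)*(r - 6) = (2*r)*(-6 + r) = 2*r*(-6 + r))
(30327 + A(-80/29 + 75/(-90)))*(-44445 + 24532) = (30327 + 2*(-80/29 + 75/(-90))*(-6 + (-80/29 + 75/(-90))))*(-44445 + 24532) = (30327 + 2*(-80*1/29 + 75*(-1/90))*(-6 + (-80*1/29 + 75*(-1/90))))*(-19913) = (30327 + 2*(-80/29 - 5/6)*(-6 + (-80/29 - 5/6)))*(-19913) = (30327 + 2*(-625/174)*(-6 - 625/174))*(-19913) = (30327 + 2*(-625/174)*(-1669/174))*(-19913) = (30327 + 1043125/15138)*(-19913) = (460133251/15138)*(-19913) = -9162633427163/15138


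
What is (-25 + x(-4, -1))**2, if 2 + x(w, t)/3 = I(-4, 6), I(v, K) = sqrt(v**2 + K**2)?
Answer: 1429 - 372*sqrt(13) ≈ 87.735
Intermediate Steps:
I(v, K) = sqrt(K**2 + v**2)
x(w, t) = -6 + 6*sqrt(13) (x(w, t) = -6 + 3*sqrt(6**2 + (-4)**2) = -6 + 3*sqrt(36 + 16) = -6 + 3*sqrt(52) = -6 + 3*(2*sqrt(13)) = -6 + 6*sqrt(13))
(-25 + x(-4, -1))**2 = (-25 + (-6 + 6*sqrt(13)))**2 = (-31 + 6*sqrt(13))**2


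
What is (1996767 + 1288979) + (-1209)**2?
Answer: 4747427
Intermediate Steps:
(1996767 + 1288979) + (-1209)**2 = 3285746 + 1461681 = 4747427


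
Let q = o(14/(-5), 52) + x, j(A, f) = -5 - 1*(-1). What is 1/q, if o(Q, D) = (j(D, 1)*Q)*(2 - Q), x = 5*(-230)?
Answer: -25/27406 ≈ -0.00091221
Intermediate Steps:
x = -1150
j(A, f) = -4 (j(A, f) = -5 + 1 = -4)
o(Q, D) = -4*Q*(2 - Q) (o(Q, D) = (-4*Q)*(2 - Q) = -4*Q*(2 - Q))
q = -27406/25 (q = 4*(14/(-5))*(-2 + 14/(-5)) - 1150 = 4*(14*(-⅕))*(-2 + 14*(-⅕)) - 1150 = 4*(-14/5)*(-2 - 14/5) - 1150 = 4*(-14/5)*(-24/5) - 1150 = 1344/25 - 1150 = -27406/25 ≈ -1096.2)
1/q = 1/(-27406/25) = -25/27406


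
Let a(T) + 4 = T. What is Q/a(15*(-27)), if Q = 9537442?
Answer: -9537442/409 ≈ -23319.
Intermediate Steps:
a(T) = -4 + T
Q/a(15*(-27)) = 9537442/(-4 + 15*(-27)) = 9537442/(-4 - 405) = 9537442/(-409) = 9537442*(-1/409) = -9537442/409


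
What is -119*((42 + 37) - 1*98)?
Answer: 2261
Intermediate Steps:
-119*((42 + 37) - 1*98) = -119*(79 - 98) = -119*(-19) = 2261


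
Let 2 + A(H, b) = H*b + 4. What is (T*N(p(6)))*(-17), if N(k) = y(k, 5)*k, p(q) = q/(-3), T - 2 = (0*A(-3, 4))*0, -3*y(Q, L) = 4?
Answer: -272/3 ≈ -90.667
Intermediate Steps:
y(Q, L) = -4/3 (y(Q, L) = -⅓*4 = -4/3)
A(H, b) = 2 + H*b (A(H, b) = -2 + (H*b + 4) = -2 + (4 + H*b) = 2 + H*b)
T = 2 (T = 2 + (0*(2 - 3*4))*0 = 2 + (0*(2 - 12))*0 = 2 + (0*(-10))*0 = 2 + 0*0 = 2 + 0 = 2)
p(q) = -q/3 (p(q) = q*(-⅓) = -q/3)
N(k) = -4*k/3
(T*N(p(6)))*(-17) = (2*(-(-4)*6/9))*(-17) = (2*(-4/3*(-2)))*(-17) = (2*(8/3))*(-17) = (16/3)*(-17) = -272/3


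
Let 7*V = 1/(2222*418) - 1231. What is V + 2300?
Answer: 13810267725/6501572 ≈ 2124.1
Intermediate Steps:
V = -1143347875/6501572 (V = (1/(2222*418) - 1231)/7 = ((1/2222)*(1/418) - 1231)/7 = (1/928796 - 1231)/7 = (⅐)*(-1143347875/928796) = -1143347875/6501572 ≈ -175.86)
V + 2300 = -1143347875/6501572 + 2300 = 13810267725/6501572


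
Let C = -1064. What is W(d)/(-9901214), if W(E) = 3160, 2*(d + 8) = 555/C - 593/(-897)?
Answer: -1580/4950607 ≈ -0.00031915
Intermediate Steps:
d = -15137411/1908816 (d = -8 + (555/(-1064) - 593/(-897))/2 = -8 + (555*(-1/1064) - 593*(-1/897))/2 = -8 + (-555/1064 + 593/897)/2 = -8 + (½)*(133117/954408) = -8 + 133117/1908816 = -15137411/1908816 ≈ -7.9303)
W(d)/(-9901214) = 3160/(-9901214) = 3160*(-1/9901214) = -1580/4950607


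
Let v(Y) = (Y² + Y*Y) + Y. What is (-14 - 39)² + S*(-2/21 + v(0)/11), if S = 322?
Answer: 8335/3 ≈ 2778.3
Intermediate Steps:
v(Y) = Y + 2*Y² (v(Y) = (Y² + Y²) + Y = 2*Y² + Y = Y + 2*Y²)
(-14 - 39)² + S*(-2/21 + v(0)/11) = (-14 - 39)² + 322*(-2/21 + (0*(1 + 2*0))/11) = (-53)² + 322*(-2*1/21 + (0*(1 + 0))*(1/11)) = 2809 + 322*(-2/21 + (0*1)*(1/11)) = 2809 + 322*(-2/21 + 0*(1/11)) = 2809 + 322*(-2/21 + 0) = 2809 + 322*(-2/21) = 2809 - 92/3 = 8335/3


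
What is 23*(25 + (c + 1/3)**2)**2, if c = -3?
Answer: 1920983/81 ≈ 23716.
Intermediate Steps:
23*(25 + (c + 1/3)**2)**2 = 23*(25 + (-3 + 1/3)**2)**2 = 23*(25 + (-8/3)**2)**2 = 23*(25 + 64/9)**2 = 23*(289/9)**2 = 23*(83521/81) = 1920983/81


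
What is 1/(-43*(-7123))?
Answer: 1/306289 ≈ 3.2649e-6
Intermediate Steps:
1/(-43*(-7123)) = 1/306289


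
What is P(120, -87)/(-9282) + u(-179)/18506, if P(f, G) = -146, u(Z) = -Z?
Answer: 2181677/85886346 ≈ 0.025402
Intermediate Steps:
P(120, -87)/(-9282) + u(-179)/18506 = -146/(-9282) - 1*(-179)/18506 = -146*(-1/9282) + 179*(1/18506) = 73/4641 + 179/18506 = 2181677/85886346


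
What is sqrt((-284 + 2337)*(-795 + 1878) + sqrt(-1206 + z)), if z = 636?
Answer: sqrt(2223399 + I*sqrt(570)) ≈ 1491.1 + 0.008*I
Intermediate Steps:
sqrt((-284 + 2337)*(-795 + 1878) + sqrt(-1206 + z)) = sqrt((-284 + 2337)*(-795 + 1878) + sqrt(-1206 + 636)) = sqrt(2053*1083 + sqrt(-570)) = sqrt(2223399 + I*sqrt(570))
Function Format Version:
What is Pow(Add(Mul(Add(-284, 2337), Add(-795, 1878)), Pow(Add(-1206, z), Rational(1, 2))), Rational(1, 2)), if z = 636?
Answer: Pow(Add(2223399, Mul(I, Pow(570, Rational(1, 2)))), Rational(1, 2)) ≈ Add(1491.1, Mul(0.008, I))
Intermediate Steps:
Pow(Add(Mul(Add(-284, 2337), Add(-795, 1878)), Pow(Add(-1206, z), Rational(1, 2))), Rational(1, 2)) = Pow(Add(Mul(Add(-284, 2337), Add(-795, 1878)), Pow(Add(-1206, 636), Rational(1, 2))), Rational(1, 2)) = Pow(Add(Mul(2053, 1083), Pow(-570, Rational(1, 2))), Rational(1, 2)) = Pow(Add(2223399, Mul(I, Pow(570, Rational(1, 2)))), Rational(1, 2))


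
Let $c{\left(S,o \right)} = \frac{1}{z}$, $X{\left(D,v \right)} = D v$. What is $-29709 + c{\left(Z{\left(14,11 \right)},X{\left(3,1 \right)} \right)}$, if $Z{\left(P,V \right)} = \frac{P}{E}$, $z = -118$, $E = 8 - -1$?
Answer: $- \frac{3505663}{118} \approx -29709.0$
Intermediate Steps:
$E = 9$ ($E = 8 + 1 = 9$)
$Z{\left(P,V \right)} = \frac{P}{9}$
$c{\left(S,o \right)} = - \frac{1}{118}$ ($c{\left(S,o \right)} = \frac{1}{-118} = - \frac{1}{118}$)
$-29709 + c{\left(Z{\left(14,11 \right)},X{\left(3,1 \right)} \right)} = -29709 - \frac{1}{118} = - \frac{3505663}{118}$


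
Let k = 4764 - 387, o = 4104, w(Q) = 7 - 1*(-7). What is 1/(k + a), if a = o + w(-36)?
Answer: 1/8495 ≈ 0.00011772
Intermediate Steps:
w(Q) = 14 (w(Q) = 7 + 7 = 14)
k = 4377
a = 4118 (a = 4104 + 14 = 4118)
1/(k + a) = 1/(4377 + 4118) = 1/8495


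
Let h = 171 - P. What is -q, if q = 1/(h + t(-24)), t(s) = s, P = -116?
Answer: -1/263 ≈ -0.0038023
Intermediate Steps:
h = 287 (h = 171 - 1*(-116) = 171 + 116 = 287)
q = 1/263 (q = 1/(287 - 24) = 1/263 ≈ 0.0038023)
-q = -1*1/263 = -1/263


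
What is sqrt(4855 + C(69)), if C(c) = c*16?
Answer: sqrt(5959) ≈ 77.195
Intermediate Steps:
C(c) = 16*c
sqrt(4855 + C(69)) = sqrt(4855 + 16*69) = sqrt(4855 + 1104) = sqrt(5959)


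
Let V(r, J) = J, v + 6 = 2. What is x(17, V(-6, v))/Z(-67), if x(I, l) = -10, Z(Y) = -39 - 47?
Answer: 5/43 ≈ 0.11628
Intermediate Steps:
v = -4 (v = -6 + 2 = -4)
Z(Y) = -86
x(17, V(-6, v))/Z(-67) = -10/(-86) = -10*(-1/86) = 5/43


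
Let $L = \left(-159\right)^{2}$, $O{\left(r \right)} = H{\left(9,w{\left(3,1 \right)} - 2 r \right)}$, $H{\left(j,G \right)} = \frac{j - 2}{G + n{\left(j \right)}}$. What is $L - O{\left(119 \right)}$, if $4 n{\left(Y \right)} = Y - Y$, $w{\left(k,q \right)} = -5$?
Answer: $\frac{6143290}{243} \approx 25281.0$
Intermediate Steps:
$n{\left(Y \right)} = 0$ ($n{\left(Y \right)} = \frac{Y - Y}{4} = \frac{1}{4} \cdot 0 = 0$)
$H{\left(j,G \right)} = \frac{-2 + j}{G}$ ($H{\left(j,G \right)} = \frac{j - 2}{G + 0} = \frac{-2 + j}{G}$)
$O{\left(r \right)} = \frac{7}{-5 - 2 r}$ ($O{\left(r \right)} = \frac{-2 + 9}{-5 - 2 r} = \frac{1}{-5 - 2 r} 7 = \frac{7}{-5 - 2 r}$)
$L = 25281$
$L - O{\left(119 \right)} = 25281 - - \frac{7}{5 + 2 \cdot 119} = 25281 - - \frac{7}{5 + 238} = 25281 - - \frac{7}{243} = 25281 + \frac{7}{243} = \frac{6143290}{243}$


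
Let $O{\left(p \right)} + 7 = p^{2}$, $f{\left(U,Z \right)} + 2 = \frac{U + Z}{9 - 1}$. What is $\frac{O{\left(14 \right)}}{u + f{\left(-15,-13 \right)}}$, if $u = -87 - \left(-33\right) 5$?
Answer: $\frac{378}{145} \approx 2.6069$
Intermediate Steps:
$f{\left(U,Z \right)} = -2 + \frac{U}{8} + \frac{Z}{8}$ ($f{\left(U,Z \right)} = -2 + \frac{U + Z}{9 - 1} = -2 + \frac{U + Z}{8} = -2 + \left(U + Z\right) \frac{1}{8} = -2 + \left(\frac{U}{8} + \frac{Z}{8}\right) = -2 + \frac{U}{8} + \frac{Z}{8}$)
$u = 78$ ($u = -87 - -165 = -87 + 165 = 78$)
$O{\left(p \right)} = -7 + p^{2}$
$\frac{O{\left(14 \right)}}{u + f{\left(-15,-13 \right)}} = \frac{-7 + 14^{2}}{78 + \left(-2 + \frac{1}{8} \left(-15\right) + \frac{1}{8} \left(-13\right)\right)} = \frac{-7 + 196}{78 - \frac{11}{2}} = \frac{189}{78 - \frac{11}{2}} = \frac{189}{\frac{145}{2}} = 189 \cdot \frac{2}{145} = \frac{378}{145}$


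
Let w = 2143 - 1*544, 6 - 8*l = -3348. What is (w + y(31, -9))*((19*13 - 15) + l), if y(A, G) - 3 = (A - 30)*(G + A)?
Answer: 1057630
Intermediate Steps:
l = 1677/4 (l = ¾ - ⅛*(-3348) = ¾ + 837/2 = 1677/4 ≈ 419.25)
y(A, G) = 3 + (-30 + A)*(A + G) (y(A, G) = 3 + (A - 30)*(G + A) = 3 + (-30 + A)*(A + G))
w = 1599 (w = 2143 - 544 = 1599)
(w + y(31, -9))*((19*13 - 15) + l) = (1599 + (3 + 31² - 30*31 - 30*(-9) + 31*(-9)))*((19*13 - 15) + 1677/4) = (1599 + (3 + 961 - 930 + 270 - 279))*((247 - 15) + 1677/4) = (1599 + 25)*(232 + 1677/4) = 1624*(2605/4) = 1057630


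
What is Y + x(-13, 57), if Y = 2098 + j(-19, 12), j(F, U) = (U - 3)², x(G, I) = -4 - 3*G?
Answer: 2214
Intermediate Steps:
j(F, U) = (-3 + U)²
Y = 2179 (Y = 2098 + (-3 + 12)² = 2098 + 9² = 2098 + 81 = 2179)
Y + x(-13, 57) = 2179 + (-4 - 3*(-13)) = 2179 + (-4 + 39) = 2179 + 35 = 2214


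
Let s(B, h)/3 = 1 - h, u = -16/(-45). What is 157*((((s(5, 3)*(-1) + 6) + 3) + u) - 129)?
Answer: -802898/45 ≈ -17842.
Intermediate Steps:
u = 16/45 (u = -16*(-1/45) = 16/45 ≈ 0.35556)
s(B, h) = 3 - 3*h (s(B, h) = 3*(1 - h) = 3 - 3*h)
157*((((s(5, 3)*(-1) + 6) + 3) + u) - 129) = 157*(((((3 - 3*3)*(-1) + 6) + 3) + 16/45) - 129) = 157*(((((3 - 9)*(-1) + 6) + 3) + 16/45) - 129) = 157*((((-6*(-1) + 6) + 3) + 16/45) - 129) = 157*((((6 + 6) + 3) + 16/45) - 129) = 157*(((12 + 3) + 16/45) - 129) = 157*((15 + 16/45) - 129) = 157*(691/45 - 129) = 157*(-5114/45) = -802898/45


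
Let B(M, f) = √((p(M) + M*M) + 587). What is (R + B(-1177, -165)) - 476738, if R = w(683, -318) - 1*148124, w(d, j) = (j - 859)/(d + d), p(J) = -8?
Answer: -853562669/1366 + 2*√346477 ≈ -6.2369e+5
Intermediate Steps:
w(d, j) = (-859 + j)/(2*d) (w(d, j) = (-859 + j)/((2*d)) = (-859 + j)*(1/(2*d)) = (-859 + j)/(2*d))
R = -202338561/1366 (R = (½)*(-859 - 318)/683 - 1*148124 = (½)*(1/683)*(-1177) - 148124 = -1177/1366 - 148124 = -202338561/1366 ≈ -1.4812e+5)
B(M, f) = √(579 + M²) (B(M, f) = √((-8 + M*M) + 587) = √((-8 + M²) + 587) = √(579 + M²))
(R + B(-1177, -165)) - 476738 = (-202338561/1366 + √(579 + (-1177)²)) - 476738 = (-202338561/1366 + √(579 + 1385329)) - 476738 = (-202338561/1366 + √1385908) - 476738 = (-202338561/1366 + 2*√346477) - 476738 = -853562669/1366 + 2*√346477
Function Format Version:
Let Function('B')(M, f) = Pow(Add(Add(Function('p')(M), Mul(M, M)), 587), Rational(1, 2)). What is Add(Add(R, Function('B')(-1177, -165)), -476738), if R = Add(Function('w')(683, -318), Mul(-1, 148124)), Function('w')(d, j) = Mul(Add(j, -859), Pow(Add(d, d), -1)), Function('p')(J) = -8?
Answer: Add(Rational(-853562669, 1366), Mul(2, Pow(346477, Rational(1, 2)))) ≈ -6.2369e+5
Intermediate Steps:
Function('w')(d, j) = Mul(Rational(1, 2), Pow(d, -1), Add(-859, j)) (Function('w')(d, j) = Mul(Add(-859, j), Pow(Mul(2, d), -1)) = Mul(Add(-859, j), Mul(Rational(1, 2), Pow(d, -1))) = Mul(Rational(1, 2), Pow(d, -1), Add(-859, j)))
R = Rational(-202338561, 1366) (R = Add(Mul(Rational(1, 2), Pow(683, -1), Add(-859, -318)), Mul(-1, 148124)) = Add(Mul(Rational(1, 2), Rational(1, 683), -1177), -148124) = Add(Rational(-1177, 1366), -148124) = Rational(-202338561, 1366) ≈ -1.4812e+5)
Function('B')(M, f) = Pow(Add(579, Pow(M, 2)), Rational(1, 2)) (Function('B')(M, f) = Pow(Add(Add(-8, Mul(M, M)), 587), Rational(1, 2)) = Pow(Add(Add(-8, Pow(M, 2)), 587), Rational(1, 2)) = Pow(Add(579, Pow(M, 2)), Rational(1, 2)))
Add(Add(R, Function('B')(-1177, -165)), -476738) = Add(Add(Rational(-202338561, 1366), Pow(Add(579, Pow(-1177, 2)), Rational(1, 2))), -476738) = Add(Add(Rational(-202338561, 1366), Pow(Add(579, 1385329), Rational(1, 2))), -476738) = Add(Add(Rational(-202338561, 1366), Pow(1385908, Rational(1, 2))), -476738) = Add(Add(Rational(-202338561, 1366), Mul(2, Pow(346477, Rational(1, 2)))), -476738) = Add(Rational(-853562669, 1366), Mul(2, Pow(346477, Rational(1, 2))))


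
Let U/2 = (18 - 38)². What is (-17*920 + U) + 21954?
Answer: 7114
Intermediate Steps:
U = 800 (U = 2*(18 - 38)² = 2*(-20)² = 2*400 = 800)
(-17*920 + U) + 21954 = (-17*920 + 800) + 21954 = (-15640 + 800) + 21954 = -14840 + 21954 = 7114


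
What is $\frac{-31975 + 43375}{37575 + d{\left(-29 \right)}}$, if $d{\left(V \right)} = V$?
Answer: $\frac{5700}{18773} \approx 0.30363$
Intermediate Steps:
$\frac{-31975 + 43375}{37575 + d{\left(-29 \right)}} = \frac{-31975 + 43375}{37575 - 29} = \frac{11400}{37546} = 11400 \cdot \frac{1}{37546} = \frac{5700}{18773}$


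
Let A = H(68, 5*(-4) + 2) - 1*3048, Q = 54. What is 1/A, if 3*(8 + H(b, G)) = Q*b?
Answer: -1/1832 ≈ -0.00054585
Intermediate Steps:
H(b, G) = -8 + 18*b (H(b, G) = -8 + (54*b)/3 = -8 + 18*b)
A = -1832 (A = (-8 + 18*68) - 1*3048 = (-8 + 1224) - 3048 = 1216 - 3048 = -1832)
1/A = 1/(-1832) = -1/1832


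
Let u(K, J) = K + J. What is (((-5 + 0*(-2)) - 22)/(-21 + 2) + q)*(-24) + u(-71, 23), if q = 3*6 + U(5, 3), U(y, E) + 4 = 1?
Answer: -8400/19 ≈ -442.11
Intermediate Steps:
U(y, E) = -3 (U(y, E) = -4 + 1 = -3)
u(K, J) = J + K
q = 15 (q = 3*6 - 3 = 18 - 3 = 15)
(((-5 + 0*(-2)) - 22)/(-21 + 2) + q)*(-24) + u(-71, 23) = (((-5 + 0*(-2)) - 22)/(-21 + 2) + 15)*(-24) + (23 - 71) = (((-5 + 0) - 22)/(-19) + 15)*(-24) - 48 = ((-5 - 22)*(-1/19) + 15)*(-24) - 48 = (-27*(-1/19) + 15)*(-24) - 48 = (27/19 + 15)*(-24) - 48 = (312/19)*(-24) - 48 = -7488/19 - 48 = -8400/19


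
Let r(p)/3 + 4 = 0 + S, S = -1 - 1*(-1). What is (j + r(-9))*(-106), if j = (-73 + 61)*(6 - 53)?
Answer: -58512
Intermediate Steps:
S = 0 (S = -1 + 1 = 0)
r(p) = -12 (r(p) = -12 + 3*(0 + 0) = -12 + 3*0 = -12 + 0 = -12)
j = 564 (j = -12*(-47) = 564)
(j + r(-9))*(-106) = (564 - 12)*(-106) = 552*(-106) = -58512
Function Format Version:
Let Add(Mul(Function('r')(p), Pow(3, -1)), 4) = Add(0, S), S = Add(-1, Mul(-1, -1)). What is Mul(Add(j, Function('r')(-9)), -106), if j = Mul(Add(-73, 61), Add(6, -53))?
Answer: -58512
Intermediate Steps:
S = 0 (S = Add(-1, 1) = 0)
Function('r')(p) = -12 (Function('r')(p) = Add(-12, Mul(3, Add(0, 0))) = Add(-12, Mul(3, 0)) = Add(-12, 0) = -12)
j = 564 (j = Mul(-12, -47) = 564)
Mul(Add(j, Function('r')(-9)), -106) = Mul(Add(564, -12), -106) = Mul(552, -106) = -58512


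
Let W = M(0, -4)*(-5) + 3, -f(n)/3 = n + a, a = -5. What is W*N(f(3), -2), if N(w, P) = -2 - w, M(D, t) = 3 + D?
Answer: 96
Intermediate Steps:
f(n) = 15 - 3*n (f(n) = -3*(n - 5) = -3*(-5 + n) = 15 - 3*n)
W = -12 (W = (3 + 0)*(-5) + 3 = 3*(-5) + 3 = -15 + 3 = -12)
W*N(f(3), -2) = -12*(-2 - (15 - 3*3)) = -12*(-2 - (15 - 9)) = -12*(-2 - 1*6) = -12*(-2 - 6) = -12*(-8) = 96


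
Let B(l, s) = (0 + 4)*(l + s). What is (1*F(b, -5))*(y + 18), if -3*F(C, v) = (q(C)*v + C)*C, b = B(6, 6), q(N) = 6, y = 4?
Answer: -6336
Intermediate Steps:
B(l, s) = 4*l + 4*s (B(l, s) = 4*(l + s) = 4*l + 4*s)
b = 48 (b = 4*6 + 4*6 = 24 + 24 = 48)
F(C, v) = -C*(C + 6*v)/3 (F(C, v) = -(6*v + C)*C/3 = -(C + 6*v)*C/3 = -C*(C + 6*v)/3)
(1*F(b, -5))*(y + 18) = (1*(-1/3*48*(48 + 6*(-5))))*(4 + 18) = (1*(-1/3*48*(48 - 30)))*22 = (1*(-1/3*48*18))*22 = (1*(-288))*22 = -288*22 = -6336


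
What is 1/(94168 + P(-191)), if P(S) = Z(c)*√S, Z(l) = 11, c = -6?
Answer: 94168/8867635335 - 11*I*√191/8867635335 ≈ 1.0619e-5 - 1.7144e-8*I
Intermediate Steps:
P(S) = 11*√S
1/(94168 + P(-191)) = 1/(94168 + 11*√(-191)) = 1/(94168 + 11*(I*√191)) = 1/(94168 + 11*I*√191)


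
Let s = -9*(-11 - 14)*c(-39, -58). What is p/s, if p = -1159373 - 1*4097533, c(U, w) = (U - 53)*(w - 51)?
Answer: -876151/376050 ≈ -2.3299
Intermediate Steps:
c(U, w) = (-53 + U)*(-51 + w)
p = -5256906 (p = -1159373 - 4097533 = -5256906)
s = 2256300 (s = -9*(-11 - 14)*(2703 - 53*(-58) - 51*(-39) - 39*(-58)) = -9*(-25)*(2703 + 3074 + 1989 + 2262) = -(-225)*10028 = -1*(-2256300) = 2256300)
p/s = -5256906/2256300 = -5256906*1/2256300 = -876151/376050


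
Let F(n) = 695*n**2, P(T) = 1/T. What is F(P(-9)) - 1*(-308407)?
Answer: 24981662/81 ≈ 3.0842e+5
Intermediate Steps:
F(P(-9)) - 1*(-308407) = 695*(1/(-9))**2 - 1*(-308407) = 695*(-1/9)**2 + 308407 = 695*(1/81) + 308407 = 695/81 + 308407 = 24981662/81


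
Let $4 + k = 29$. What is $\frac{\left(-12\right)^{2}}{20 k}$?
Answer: $\frac{36}{125} \approx 0.288$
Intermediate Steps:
$k = 25$ ($k = -4 + 29 = 25$)
$\frac{\left(-12\right)^{2}}{20 k} = \frac{\left(-12\right)^{2}}{20 \cdot 25} = \frac{144}{500} = 144 \cdot \frac{1}{500} = \frac{36}{125}$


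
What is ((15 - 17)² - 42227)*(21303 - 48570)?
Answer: 1151294541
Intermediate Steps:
((15 - 17)² - 42227)*(21303 - 48570) = ((-2)² - 42227)*(-27267) = (4 - 42227)*(-27267) = -42223*(-27267) = 1151294541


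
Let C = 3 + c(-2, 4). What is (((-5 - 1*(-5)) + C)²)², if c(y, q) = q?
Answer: 2401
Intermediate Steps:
C = 7 (C = 3 + 4 = 7)
(((-5 - 1*(-5)) + C)²)² = (((-5 - 1*(-5)) + 7)²)² = (((-5 + 5) + 7)²)² = ((0 + 7)²)² = (7²)² = 49² = 2401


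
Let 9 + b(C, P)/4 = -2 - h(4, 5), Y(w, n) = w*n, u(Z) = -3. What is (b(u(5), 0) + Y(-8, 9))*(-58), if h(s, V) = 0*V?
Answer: 6728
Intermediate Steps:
Y(w, n) = n*w
h(s, V) = 0
b(C, P) = -44 (b(C, P) = -36 + 4*(-2 - 1*0) = -36 + 4*(-2 + 0) = -36 + 4*(-2) = -36 - 8 = -44)
(b(u(5), 0) + Y(-8, 9))*(-58) = (-44 + 9*(-8))*(-58) = (-44 - 72)*(-58) = -116*(-58) = 6728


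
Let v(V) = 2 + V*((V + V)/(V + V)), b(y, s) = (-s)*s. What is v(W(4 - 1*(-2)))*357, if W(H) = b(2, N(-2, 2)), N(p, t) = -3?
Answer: -2499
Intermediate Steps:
b(y, s) = -s**2
W(H) = -9 (W(H) = -1*(-3)**2 = -1*9 = -9)
v(V) = 2 + V (v(V) = 2 + V*((2*V)/((2*V))) = 2 + V*((2*V)*(1/(2*V))) = 2 + V*1 = 2 + V)
v(W(4 - 1*(-2)))*357 = (2 - 9)*357 = -7*357 = -2499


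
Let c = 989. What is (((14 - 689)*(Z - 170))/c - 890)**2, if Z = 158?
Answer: 760575852100/978121 ≈ 7.7759e+5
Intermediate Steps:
(((14 - 689)*(Z - 170))/c - 890)**2 = (((14 - 689)*(158 - 170))/989 - 890)**2 = (-675*(-12)*(1/989) - 890)**2 = (8100*(1/989) - 890)**2 = (8100/989 - 890)**2 = (-872110/989)**2 = 760575852100/978121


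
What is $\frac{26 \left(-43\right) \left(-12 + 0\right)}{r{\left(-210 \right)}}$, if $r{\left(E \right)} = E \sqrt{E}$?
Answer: $\frac{1118 i \sqrt{210}}{3675} \approx 4.4085 i$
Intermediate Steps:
$r{\left(E \right)} = E^{\frac{3}{2}}$
$\frac{26 \left(-43\right) \left(-12 + 0\right)}{r{\left(-210 \right)}} = \frac{26 \left(-43\right) \left(-12 + 0\right)}{\left(-210\right)^{\frac{3}{2}}} = \frac{\left(-1118\right) \left(-12\right)}{\left(-210\right) i \sqrt{210}} = 13416 \frac{i \sqrt{210}}{44100} = \frac{1118 i \sqrt{210}}{3675}$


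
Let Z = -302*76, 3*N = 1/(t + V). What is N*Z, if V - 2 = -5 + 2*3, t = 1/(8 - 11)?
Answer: -2869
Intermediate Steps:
t = -1/3 (t = 1/(-3) = -1/3 ≈ -0.33333)
V = 3 (V = 2 + (-5 + 2*3) = 2 + (-5 + 6) = 2 + 1 = 3)
N = 1/8 (N = 1/(3*(-1/3 + 3)) = 1/(3*(8/3)) = (1/3)*(3/8) = 1/8 ≈ 0.12500)
Z = -22952 (Z = -1*22952 = -22952)
N*Z = (1/8)*(-22952) = -2869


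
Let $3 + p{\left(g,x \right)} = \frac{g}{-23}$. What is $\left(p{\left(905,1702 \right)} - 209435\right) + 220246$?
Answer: $\frac{247679}{23} \approx 10769.0$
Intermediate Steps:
$p{\left(g,x \right)} = -3 - \frac{g}{23}$ ($p{\left(g,x \right)} = -3 + \frac{g}{-23} = -3 - \frac{g}{23}$)
$\left(p{\left(905,1702 \right)} - 209435\right) + 220246 = \left(\left(-3 - \frac{905}{23}\right) - 209435\right) + 220246 = \left(- \frac{974}{23} - 209435\right) + 220246 = - \frac{4817979}{23} + 220246 = \frac{247679}{23}$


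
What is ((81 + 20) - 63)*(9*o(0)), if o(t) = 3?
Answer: 1026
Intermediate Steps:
((81 + 20) - 63)*(9*o(0)) = ((81 + 20) - 63)*(9*3) = (101 - 63)*27 = 38*27 = 1026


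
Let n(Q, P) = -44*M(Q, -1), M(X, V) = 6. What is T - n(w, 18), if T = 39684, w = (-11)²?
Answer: 39948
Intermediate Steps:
w = 121
n(Q, P) = -264 (n(Q, P) = -44*6 = -264)
T - n(w, 18) = 39684 - 1*(-264) = 39684 + 264 = 39948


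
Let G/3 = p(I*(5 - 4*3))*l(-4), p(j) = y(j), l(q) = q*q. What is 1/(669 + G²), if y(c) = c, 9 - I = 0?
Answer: 1/9145245 ≈ 1.0935e-7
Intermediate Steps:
I = 9 (I = 9 - 1*0 = 9 + 0 = 9)
l(q) = q²
p(j) = j
G = -3024 (G = 3*((9*(5 - 4*3))*(-4)²) = 3*((9*(5 - 12))*16) = 3*((9*(-7))*16) = 3*(-63*16) = 3*(-1008) = -3024)
1/(669 + G²) = 1/(669 + (-3024)²) = 1/(669 + 9144576) = 1/9145245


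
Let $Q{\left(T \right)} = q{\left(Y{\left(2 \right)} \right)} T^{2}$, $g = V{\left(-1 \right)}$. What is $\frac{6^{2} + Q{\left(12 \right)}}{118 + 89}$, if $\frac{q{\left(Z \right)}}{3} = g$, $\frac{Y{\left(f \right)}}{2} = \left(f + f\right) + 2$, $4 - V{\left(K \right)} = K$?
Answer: $\frac{244}{23} \approx 10.609$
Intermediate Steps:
$V{\left(K \right)} = 4 - K$
$Y{\left(f \right)} = 4 + 4 f$ ($Y{\left(f \right)} = 2 \left(\left(f + f\right) + 2\right) = 2 \left(2 f + 2\right) = 2 \left(2 + 2 f\right) = 4 + 4 f$)
$g = 5$ ($g = 4 - -1 = 4 + 1 = 5$)
$q{\left(Z \right)} = 15$ ($q{\left(Z \right)} = 3 \cdot 5 = 15$)
$Q{\left(T \right)} = 15 T^{2}$
$\frac{6^{2} + Q{\left(12 \right)}}{118 + 89} = \frac{6^{2} + 15 \cdot 12^{2}}{118 + 89} = \frac{36 + 15 \cdot 144}{207} = \frac{36 + 2160}{207} = \frac{1}{207} \cdot 2196 = \frac{244}{23}$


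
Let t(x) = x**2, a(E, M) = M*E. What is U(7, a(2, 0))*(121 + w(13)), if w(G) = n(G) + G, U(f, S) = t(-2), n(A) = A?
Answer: 588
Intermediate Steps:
a(E, M) = E*M
U(f, S) = 4 (U(f, S) = (-2)**2 = 4)
w(G) = 2*G (w(G) = G + G = 2*G)
U(7, a(2, 0))*(121 + w(13)) = 4*(121 + 2*13) = 4*(121 + 26) = 4*147 = 588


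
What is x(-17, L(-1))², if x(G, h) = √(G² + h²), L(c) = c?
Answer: 290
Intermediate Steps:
x(-17, L(-1))² = (√((-17)² + (-1)²))² = (√(289 + 1))² = (√290)² = 290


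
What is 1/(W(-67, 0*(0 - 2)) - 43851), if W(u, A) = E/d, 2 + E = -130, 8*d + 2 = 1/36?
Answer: -71/3075405 ≈ -2.3086e-5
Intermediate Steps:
d = -71/288 (d = -1/4 + (1/8)/36 = -1/4 + (1/8)*(1/36) = -1/4 + 1/288 = -71/288 ≈ -0.24653)
E = -132 (E = -2 - 130 = -132)
W(u, A) = 38016/71 (W(u, A) = -132/(-71/288) = -132*(-288/71) = 38016/71)
1/(W(-67, 0*(0 - 2)) - 43851) = 1/(38016/71 - 43851) = 1/(-3075405/71) = -71/3075405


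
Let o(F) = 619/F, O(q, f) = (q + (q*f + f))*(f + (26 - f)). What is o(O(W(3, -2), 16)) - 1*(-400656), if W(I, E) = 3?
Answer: 697943371/1742 ≈ 4.0066e+5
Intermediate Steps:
O(q, f) = 26*f + 26*q + 26*f*q (O(q, f) = (q + (f*q + f))*26 = (q + (f + f*q))*26 = (f + q + f*q)*26 = 26*f + 26*q + 26*f*q)
o(O(W(3, -2), 16)) - 1*(-400656) = 619/(26*16 + 26*3 + 26*16*3) - 1*(-400656) = 619/(416 + 78 + 1248) + 400656 = 619/1742 + 400656 = 697943371/1742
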